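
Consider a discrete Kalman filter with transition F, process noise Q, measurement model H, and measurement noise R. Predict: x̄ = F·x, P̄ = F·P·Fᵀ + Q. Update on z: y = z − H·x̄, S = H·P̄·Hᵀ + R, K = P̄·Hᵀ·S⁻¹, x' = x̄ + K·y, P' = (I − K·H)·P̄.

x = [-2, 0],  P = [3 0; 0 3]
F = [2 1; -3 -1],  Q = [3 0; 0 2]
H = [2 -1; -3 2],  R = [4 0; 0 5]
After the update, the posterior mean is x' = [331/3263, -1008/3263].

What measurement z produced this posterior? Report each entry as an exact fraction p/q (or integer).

z = [-2, -3]

x̄ = F·x = [-4, 6]
P̄ = F·P·Fᵀ + Q = [18 -21; -21 32]
S = H·P̄·Hᵀ + R = [192 -319; -319 547]
K = P̄·Hᵀ·S⁻¹ = [555/3263 -249/3263; 35/3263 778/3263]
x' − x̄ = [13383/3263, -20586/3263] = K·y
y = (KᵀK)⁻¹·Kᵀ·(x' − x̄) = [12, -27]
z = y + H·x̄ = [12, -27] + [-14, 24] = [-2, -3]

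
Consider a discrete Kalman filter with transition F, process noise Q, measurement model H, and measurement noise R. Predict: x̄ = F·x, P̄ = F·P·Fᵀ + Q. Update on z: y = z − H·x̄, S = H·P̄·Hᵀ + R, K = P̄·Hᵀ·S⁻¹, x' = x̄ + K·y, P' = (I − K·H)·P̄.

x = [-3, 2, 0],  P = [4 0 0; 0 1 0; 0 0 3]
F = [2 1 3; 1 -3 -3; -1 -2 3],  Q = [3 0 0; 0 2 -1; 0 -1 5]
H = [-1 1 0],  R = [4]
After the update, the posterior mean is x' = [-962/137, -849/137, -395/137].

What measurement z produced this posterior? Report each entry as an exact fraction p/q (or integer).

z = [1]

x̄ = F·x = [-4, -9, -1]
P̄ = F·P·Fᵀ + Q = [47 -22 17; -22 42 -26; 17 -26 40]
S = H·P̄·Hᵀ + R = [137]
K = P̄·Hᵀ·S⁻¹ = [-69/137; 64/137; -43/137]
x' − x̄ = [-414/137, 384/137, -258/137] = K·y
y = (KᵀK)⁻¹·Kᵀ·(x' − x̄) = [6]
z = y + H·x̄ = [6] + [-5] = [1]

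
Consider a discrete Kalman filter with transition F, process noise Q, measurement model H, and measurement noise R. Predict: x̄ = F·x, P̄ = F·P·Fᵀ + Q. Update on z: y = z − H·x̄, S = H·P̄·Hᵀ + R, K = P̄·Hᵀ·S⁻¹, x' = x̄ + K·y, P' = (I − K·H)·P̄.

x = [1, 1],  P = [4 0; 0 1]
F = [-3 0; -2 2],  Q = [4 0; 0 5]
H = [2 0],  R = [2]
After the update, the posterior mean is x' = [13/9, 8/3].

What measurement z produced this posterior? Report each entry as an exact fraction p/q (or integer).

z = [3]

x̄ = F·x = [-3, 0]
P̄ = F·P·Fᵀ + Q = [40 24; 24 25]
S = H·P̄·Hᵀ + R = [162]
K = P̄·Hᵀ·S⁻¹ = [40/81; 8/27]
x' − x̄ = [40/9, 8/3] = K·y
y = (KᵀK)⁻¹·Kᵀ·(x' − x̄) = [9]
z = y + H·x̄ = [9] + [-6] = [3]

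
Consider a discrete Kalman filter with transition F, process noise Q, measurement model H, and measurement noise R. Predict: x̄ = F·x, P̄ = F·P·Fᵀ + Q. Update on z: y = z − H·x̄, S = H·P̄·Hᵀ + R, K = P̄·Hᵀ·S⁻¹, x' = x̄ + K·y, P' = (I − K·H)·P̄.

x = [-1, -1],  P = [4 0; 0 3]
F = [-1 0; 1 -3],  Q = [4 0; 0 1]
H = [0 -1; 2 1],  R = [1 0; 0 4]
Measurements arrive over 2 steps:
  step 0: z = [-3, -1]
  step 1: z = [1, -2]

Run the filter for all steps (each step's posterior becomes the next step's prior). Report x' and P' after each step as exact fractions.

step 0: x' = [-454/285, 812/285], P' = [308/285 -124/285; -124/285 272/285]
step 1: x' = [-12242/93569, -154650/93569], P' = [93832/93569 -37936/93569; -37936/93569 85572/93569]

step 0: x̄ = F·x = [1, 2]
step 0: P̄ = F·P·Fᵀ + Q = [8 -4; -4 32]
step 0: y = z − H·x̄ = [-1, -5]
step 0: S = H·P̄·Hᵀ + R = [33 -24; -24 52]
step 0: K = P̄·Hᵀ·S⁻¹ = [124/285 41/95; -272/285 2/95]
step 0: x' = x̄ + K·y = [-454/285, 812/285]
step 0: P' = (I − K·H)·P̄ = [308/285 -124/285; -124/285 272/285]
step 1: x̄ = F·x = [454/285, -578/57]
step 1: P̄ = F·P·Fᵀ + Q = [1448/285 -136/57; -136/57 757/57]
step 1: y = z − H·x̄ = [-521/57, 1412/285]
step 1: S = H·P̄·Hᵀ + R = [814/57 -485/57; -485/57 7997/285]
step 1: K = P̄·Hᵀ·S⁻¹ = [37936/93569 37432/93569; -85572/93569 2425/93569]
step 1: x' = x̄ + K·y = [-12242/93569, -154650/93569]
step 1: P' = (I − K·H)·P̄ = [93832/93569 -37936/93569; -37936/93569 85572/93569]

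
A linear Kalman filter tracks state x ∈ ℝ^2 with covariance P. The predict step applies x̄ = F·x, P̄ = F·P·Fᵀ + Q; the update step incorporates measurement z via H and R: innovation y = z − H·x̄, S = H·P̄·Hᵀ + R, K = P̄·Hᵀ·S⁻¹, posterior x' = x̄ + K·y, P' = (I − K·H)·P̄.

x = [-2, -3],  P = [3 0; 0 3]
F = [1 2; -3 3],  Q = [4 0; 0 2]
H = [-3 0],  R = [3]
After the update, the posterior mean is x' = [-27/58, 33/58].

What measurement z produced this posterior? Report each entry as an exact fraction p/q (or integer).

z = [1]

x̄ = F·x = [-8, -3]
P̄ = F·P·Fᵀ + Q = [19 9; 9 56]
S = H·P̄·Hᵀ + R = [174]
K = P̄·Hᵀ·S⁻¹ = [-19/58; -9/58]
x' − x̄ = [437/58, 207/58] = K·y
y = (KᵀK)⁻¹·Kᵀ·(x' − x̄) = [-23]
z = y + H·x̄ = [-23] + [24] = [1]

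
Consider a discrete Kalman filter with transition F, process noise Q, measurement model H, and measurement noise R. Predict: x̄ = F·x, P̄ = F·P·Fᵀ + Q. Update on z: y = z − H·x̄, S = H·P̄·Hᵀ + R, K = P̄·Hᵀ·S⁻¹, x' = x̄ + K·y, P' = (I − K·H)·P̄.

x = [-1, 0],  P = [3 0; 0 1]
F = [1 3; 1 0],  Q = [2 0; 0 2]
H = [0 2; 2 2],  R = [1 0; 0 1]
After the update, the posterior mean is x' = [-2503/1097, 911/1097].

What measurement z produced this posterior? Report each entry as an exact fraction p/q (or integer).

z = [2, -3]

x̄ = F·x = [-1, -1]
P̄ = F·P·Fᵀ + Q = [14 3; 3 5]
S = H·P̄·Hᵀ + R = [21 32; 32 101]
K = P̄·Hᵀ·S⁻¹ = [-482/1097 522/1097; 498/1097 16/1097]
x' − x̄ = [-1406/1097, 2008/1097] = K·y
y = (KᵀK)⁻¹·Kᵀ·(x' − x̄) = [4, 1]
z = y + H·x̄ = [4, 1] + [-2, -4] = [2, -3]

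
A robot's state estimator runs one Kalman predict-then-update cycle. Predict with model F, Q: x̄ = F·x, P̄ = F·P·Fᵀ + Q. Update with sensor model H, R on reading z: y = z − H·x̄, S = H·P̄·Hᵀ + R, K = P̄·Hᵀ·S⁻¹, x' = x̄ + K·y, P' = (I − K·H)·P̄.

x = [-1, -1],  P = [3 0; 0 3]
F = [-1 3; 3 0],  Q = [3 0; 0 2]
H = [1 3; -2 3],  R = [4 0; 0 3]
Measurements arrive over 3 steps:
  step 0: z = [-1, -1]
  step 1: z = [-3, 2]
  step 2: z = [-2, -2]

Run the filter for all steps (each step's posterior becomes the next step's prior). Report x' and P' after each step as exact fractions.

step 0: x̄ = F·x = [-2, -3]
step 0: P̄ = F·P·Fᵀ + Q = [33 -9; -9 29]
step 0: y = z − H·x̄ = [10, 4]
step 0: S = H·P̄·Hᵀ + R = [244 222; 222 504]
step 0: K = P̄·Hᵀ·S⁻¹ = [1315/4094 -2002/6141; 889/4094 692/6141]
step 0: x' = x̄ + K·y = [-565/6141, -2320/6141]
step 0: P' = (I − K·H)·P̄ = [1544/2047 362/2047; 362/2047 472/2047]
step 1: x̄ = F·x = [-6395/6141, -565/2047]
step 1: P̄ = F·P·Fᵀ + Q = [9761/2047 -1374/2047; -1374/2047 17990/2047]
step 1: y = z − H·x̄ = [-6943/6141, 199/267]
step 1: S = H·P̄·Hᵀ + R = [171615/2047 6370/89; 6370/89 9721/89]
step 1: K = P̄·Hᵀ·S⁻¹ = [2308191/8258435 -477170/1651687; 1685304/8258435 198126/1651687]
step 1: x' = x̄ + K·y = [-12987868/8258435, -3446507/8258435]
step 1: P' = (I − K·H)·P̄ = [5463438/8258435 1256442/8258435; 1256442/8258435 1828258/8258435]
step 2: x̄ = F·x = [2648347/8258435, -38963604/8258435]
step 2: P̄ = F·P·Fᵀ + Q = [39154413/8258435 -5082336/8258435; -5082336/8258435 65687812/8258435]
step 2: y = z − H·x̄ = [19545119/1651687, 105670636/8258435]
step 2: S = H·P̄·Hᵀ + R = [126576889/1651687 105625698/1651687; 105625698/1651687 833571297/8258435]
step 2: K = P̄·Hᵀ·S⁻¹ = [932891683/3345194011 -2899508756/10035582033; 680608732/3345194011 1201226692/10035582033]
step 2: x' = x̄ + K·y = [-764436166/10035582033, -7816175320/10035582033]
step 2: P' = (I − K·H)·P̄ = [2210358496/3345194011 507069412/3345194011; 507069412/3345194011 738455172/3345194011]

step 0: x' = [-565/6141, -2320/6141], P' = [1544/2047 362/2047; 362/2047 472/2047]
step 1: x' = [-12987868/8258435, -3446507/8258435], P' = [5463438/8258435 1256442/8258435; 1256442/8258435 1828258/8258435]
step 2: x' = [-764436166/10035582033, -7816175320/10035582033], P' = [2210358496/3345194011 507069412/3345194011; 507069412/3345194011 738455172/3345194011]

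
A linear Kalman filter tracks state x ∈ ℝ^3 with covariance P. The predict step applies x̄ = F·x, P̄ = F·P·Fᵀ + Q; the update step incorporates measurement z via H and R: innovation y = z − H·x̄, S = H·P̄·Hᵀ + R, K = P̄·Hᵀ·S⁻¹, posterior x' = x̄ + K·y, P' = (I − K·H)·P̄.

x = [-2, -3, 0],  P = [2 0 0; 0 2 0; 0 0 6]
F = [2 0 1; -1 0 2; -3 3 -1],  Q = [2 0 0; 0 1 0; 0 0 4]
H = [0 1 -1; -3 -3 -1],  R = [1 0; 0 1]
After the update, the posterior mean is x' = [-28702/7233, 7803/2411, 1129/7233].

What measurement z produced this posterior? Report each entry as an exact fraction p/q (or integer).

x̄ = F·x = [-4, 2, -3]
P̄ = F·P·Fᵀ + Q = [16 8 -18; 8 27 -6; -18 -6 46]
S = H·P̄·Hᵀ + R = [86 -125; -125 434]
K = P̄·Hᵀ·S⁻¹ = [4534/21699 -1394/21699; 649/7233 -1463/7233; -19318/21699 -4264/21699]
x' − x̄ = [230/7233, 2981/2411, 22828/7233] = K·y
y = (KᵀK)⁻¹·Kᵀ·(x' − x̄) = [-2, -7]
z = y + H·x̄ = [-2, -7] + [5, 9] = [3, 2]

z = [3, 2]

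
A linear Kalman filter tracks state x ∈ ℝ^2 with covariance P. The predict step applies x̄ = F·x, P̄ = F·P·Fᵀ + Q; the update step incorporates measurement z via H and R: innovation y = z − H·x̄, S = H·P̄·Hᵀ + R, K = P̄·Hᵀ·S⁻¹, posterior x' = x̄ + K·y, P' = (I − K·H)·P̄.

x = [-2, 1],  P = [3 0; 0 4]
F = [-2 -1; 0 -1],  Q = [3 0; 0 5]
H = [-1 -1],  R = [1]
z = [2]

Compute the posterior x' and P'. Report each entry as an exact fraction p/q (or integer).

x̄ = F·x = [3, -1]
P̄ = F·P·Fᵀ + Q = [19 4; 4 9]
y = z − H·x̄ = [4]
S = H·P̄·Hᵀ + R = [37]
K = P̄·Hᵀ·S⁻¹ = [-23/37; -13/37]
x' = x̄ + K·y = [19/37, -89/37]
P' = (I − K·H)·P̄ = [174/37 -151/37; -151/37 164/37]

x' = [19/37, -89/37]
P' = [174/37 -151/37; -151/37 164/37]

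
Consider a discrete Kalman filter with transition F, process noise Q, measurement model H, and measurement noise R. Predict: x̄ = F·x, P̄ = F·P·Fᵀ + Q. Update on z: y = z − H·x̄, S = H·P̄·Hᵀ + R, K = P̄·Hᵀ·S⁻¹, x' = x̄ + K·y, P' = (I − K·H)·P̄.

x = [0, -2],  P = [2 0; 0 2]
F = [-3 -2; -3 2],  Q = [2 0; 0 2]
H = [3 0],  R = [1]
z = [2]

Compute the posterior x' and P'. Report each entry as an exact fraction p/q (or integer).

x̄ = F·x = [4, -4]
P̄ = F·P·Fᵀ + Q = [28 10; 10 28]
y = z − H·x̄ = [-10]
S = H·P̄·Hᵀ + R = [253]
K = P̄·Hᵀ·S⁻¹ = [84/253; 30/253]
x' = x̄ + K·y = [172/253, -1312/253]
P' = (I − K·H)·P̄ = [28/253 10/253; 10/253 6184/253]

x' = [172/253, -1312/253]
P' = [28/253 10/253; 10/253 6184/253]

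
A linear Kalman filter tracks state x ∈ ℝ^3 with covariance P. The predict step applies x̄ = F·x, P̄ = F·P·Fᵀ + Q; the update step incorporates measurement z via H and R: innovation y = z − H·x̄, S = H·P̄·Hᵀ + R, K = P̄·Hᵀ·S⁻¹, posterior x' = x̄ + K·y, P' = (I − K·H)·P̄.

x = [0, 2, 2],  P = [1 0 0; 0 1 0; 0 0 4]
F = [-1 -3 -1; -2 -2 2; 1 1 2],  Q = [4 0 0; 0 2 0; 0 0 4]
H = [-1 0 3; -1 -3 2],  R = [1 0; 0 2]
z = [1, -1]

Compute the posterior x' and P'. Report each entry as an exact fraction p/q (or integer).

x' = [-4043/2023, 1089/1445, -3144/10115]
P' = [10932/2023 -162/289 3544/2023; -162/289 472/1445 -156/1445; 3544/2023 -156/1445 20578/30345]

x̄ = F·x = [-8, 0, 6]
P̄ = F·P·Fᵀ + Q = [18 0 -12; 0 26 12; -12 12 22]
y = z − H·x̄ = [-25, -21]
S = H·P̄·Hᵀ + R = [289 102; 102 246]
K = P̄·Hᵀ·S⁻¹ = [-300/2023 -13/119; 342/1445 -27/85; 2858/10115 -64/1785]
x' = x̄ + K·y = [-4043/2023, 1089/1445, -3144/10115]
P' = (I − K·H)·P̄ = [10932/2023 -162/289 3544/2023; -162/289 472/1445 -156/1445; 3544/2023 -156/1445 20578/30345]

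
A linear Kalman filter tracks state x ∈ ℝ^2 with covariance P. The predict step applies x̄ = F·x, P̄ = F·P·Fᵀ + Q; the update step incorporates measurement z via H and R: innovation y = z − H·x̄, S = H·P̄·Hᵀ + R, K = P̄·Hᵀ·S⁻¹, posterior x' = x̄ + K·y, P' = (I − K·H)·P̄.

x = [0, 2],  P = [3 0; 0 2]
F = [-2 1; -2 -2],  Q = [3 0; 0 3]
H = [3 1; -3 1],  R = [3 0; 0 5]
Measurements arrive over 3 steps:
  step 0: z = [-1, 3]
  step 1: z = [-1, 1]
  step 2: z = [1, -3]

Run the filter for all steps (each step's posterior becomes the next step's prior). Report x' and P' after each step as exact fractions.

step 0: x̄ = F·x = [2, -4]
step 0: P̄ = F·P·Fᵀ + Q = [17 8; 8 23]
step 0: y = z − H·x̄ = [-3, 13]
step 0: S = H·P̄·Hᵀ + R = [227 -130; -130 133]
step 0: K = P̄·Hᵀ·S⁻¹ = [2257/13291 -2091/13291; 6121/13291 5883/13291]
step 0: x' = x̄ + K·y = [-7372/13291, 4952/13291]
step 0: P' = (I − K·H)·P̄ = [2871/13291 -1842/13291; -1842/13291 23889/13291]
step 1: x̄ = F·x = [19696/13291, 4840/13291]
step 1: P̄ = F·P·Fᵀ + Q = [82614/13291 -39978/13291; -39978/13291 132177/13291]
step 1: y = z − H·x̄ = [-77219/13291, 67539/13291]
step 1: S = H·P̄·Hᵀ + R = [675708/13291 -611349/13291; -611349/13291 1182026/13291]
step 1: K = P̄·Hᵀ·S⁻¹ = [1749108/10657759 -1690488/10657759; 4228409/10657759 4460115/10657759]
step 1: x' = x̄ + K·y = [-422660/1522537, 282702/1522537]
step 1: P' = (I − K·H)·P̄ = [2283294/10657759 -1602558/10657759; -1602558/10657759 17492901/10657759]
step 2: x̄ = F·x = [1128022/1522537, 279916/1522537]
step 2: P̄ = F·P·Fᵀ + Q = [65009586/10657759 -4151106/1522537; -4151106/1522537 14036799/1522537]
step 2: y = z − H·x̄ = [-2141445/1522537, -1463461/1522537]
step 2: S = H·P̄·Hᵀ + R = [540970692/10657759 -486828681/10657759; -486828681/10657759 910979114/10657759]
step 2: K = P̄·Hᵀ·S⁻¹ = [1316862012/8000770051 -1264330152/8000770051; 3139204901/8000770051 3306161775/8000770051]
step 2: x' = x̄ + K·y = [5290744942/8000770051, -6122235392/8000770051]
step 2: P' = (I − K·H)·P̄ = [1712039466/8000770051 -1185532362/8000770051; -1185532362/8000770051 12974211789/8000770051]

step 0: x' = [-7372/13291, 4952/13291], P' = [2871/13291 -1842/13291; -1842/13291 23889/13291]
step 1: x' = [-422660/1522537, 282702/1522537], P' = [2283294/10657759 -1602558/10657759; -1602558/10657759 17492901/10657759]
step 2: x' = [5290744942/8000770051, -6122235392/8000770051], P' = [1712039466/8000770051 -1185532362/8000770051; -1185532362/8000770051 12974211789/8000770051]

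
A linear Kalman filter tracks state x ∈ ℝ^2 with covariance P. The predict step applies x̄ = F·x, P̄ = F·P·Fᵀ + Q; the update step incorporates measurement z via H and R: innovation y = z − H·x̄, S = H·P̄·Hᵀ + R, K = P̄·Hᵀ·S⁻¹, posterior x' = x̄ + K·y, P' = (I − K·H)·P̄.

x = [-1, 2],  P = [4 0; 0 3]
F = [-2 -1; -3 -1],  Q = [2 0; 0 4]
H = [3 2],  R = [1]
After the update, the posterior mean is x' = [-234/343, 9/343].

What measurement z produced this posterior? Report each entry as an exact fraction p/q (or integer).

z = [-2]

x̄ = F·x = [0, 1]
P̄ = F·P·Fᵀ + Q = [21 27; 27 43]
S = H·P̄·Hᵀ + R = [686]
K = P̄·Hᵀ·S⁻¹ = [117/686; 167/686]
x' − x̄ = [-234/343, -334/343] = K·y
y = (KᵀK)⁻¹·Kᵀ·(x' − x̄) = [-4]
z = y + H·x̄ = [-4] + [2] = [-2]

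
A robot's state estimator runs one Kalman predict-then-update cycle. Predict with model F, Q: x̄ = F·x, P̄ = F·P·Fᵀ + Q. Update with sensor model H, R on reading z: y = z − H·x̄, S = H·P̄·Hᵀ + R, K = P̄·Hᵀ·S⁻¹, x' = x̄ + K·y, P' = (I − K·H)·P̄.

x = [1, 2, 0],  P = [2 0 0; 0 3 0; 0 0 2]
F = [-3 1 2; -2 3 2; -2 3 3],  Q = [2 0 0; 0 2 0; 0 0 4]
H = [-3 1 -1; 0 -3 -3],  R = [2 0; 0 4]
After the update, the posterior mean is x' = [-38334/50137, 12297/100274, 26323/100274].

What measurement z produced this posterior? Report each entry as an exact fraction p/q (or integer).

x̄ = F·x = [-1, 4, 4]
P̄ = F·P·Fᵀ + Q = [31 29 33; 29 45 47; 33 47 57]
S = H·P̄·Hᵀ + R = [313 594; 594 1768]
K = P̄·Hᵀ·S⁻¹ = [-15253/50137 -150/50137; 1648/50137 -16761/100274; -1846/50137 -16455/100274]
x' − x̄ = [11803/50137, -388799/100274, -374773/100274] = K·y
y = (KᵀK)⁻¹·Kᵀ·(x' − x̄) = [-1, 23]
z = y + H·x̄ = [-1, 23] + [3, -24] = [2, -1]

z = [2, -1]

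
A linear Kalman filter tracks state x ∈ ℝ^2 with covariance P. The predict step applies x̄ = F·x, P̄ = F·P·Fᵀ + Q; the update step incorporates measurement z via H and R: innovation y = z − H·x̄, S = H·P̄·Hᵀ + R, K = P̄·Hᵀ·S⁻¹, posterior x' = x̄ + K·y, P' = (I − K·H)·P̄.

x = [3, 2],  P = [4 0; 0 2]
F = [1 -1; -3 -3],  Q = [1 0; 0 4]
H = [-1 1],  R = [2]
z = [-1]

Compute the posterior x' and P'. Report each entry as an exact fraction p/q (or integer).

x' = [-116/79, -225/79]
P' = [384/79 358/79; 358/79 486/79]

x̄ = F·x = [1, -15]
P̄ = F·P·Fᵀ + Q = [7 -6; -6 58]
y = z − H·x̄ = [15]
S = H·P̄·Hᵀ + R = [79]
K = P̄·Hᵀ·S⁻¹ = [-13/79; 64/79]
x' = x̄ + K·y = [-116/79, -225/79]
P' = (I − K·H)·P̄ = [384/79 358/79; 358/79 486/79]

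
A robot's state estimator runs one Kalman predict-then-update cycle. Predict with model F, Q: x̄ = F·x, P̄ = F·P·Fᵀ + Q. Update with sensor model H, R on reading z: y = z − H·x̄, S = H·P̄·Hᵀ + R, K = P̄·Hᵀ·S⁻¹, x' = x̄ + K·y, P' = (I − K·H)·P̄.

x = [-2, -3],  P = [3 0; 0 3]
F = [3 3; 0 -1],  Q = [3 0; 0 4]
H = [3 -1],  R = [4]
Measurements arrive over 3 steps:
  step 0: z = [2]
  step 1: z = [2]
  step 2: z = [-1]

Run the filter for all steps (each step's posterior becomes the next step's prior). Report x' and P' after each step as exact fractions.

step 0: x̄ = F·x = [-15, 3]
step 0: P̄ = F·P·Fᵀ + Q = [57 -9; -9 7]
step 0: y = z − H·x̄ = [50]
step 0: S = H·P̄·Hᵀ + R = [578]
step 0: K = P̄·Hᵀ·S⁻¹ = [90/289; -1/17]
step 0: x' = x̄ + K·y = [165/289, 1/17]
step 0: P' = (I − K·H)·P̄ = [273/289 27/17; 27/17 5]
step 1: x̄ = F·x = [546/289, -1/17]
step 1: P̄ = F·P·Fᵀ + Q = [24591/289 -336/17; -336/17 9]
step 1: y = z − H·x̄ = [-1077/289]
step 1: S = H·P̄·Hᵀ + R = [259348/289]
step 1: K = P̄·Hᵀ·S⁻¹ = [79485/259348; -19737/259348]
step 1: x' = x̄ + K·y = [193767/259348, 58297/259348]
step 1: P' = (I − K·H)·P̄ = [206787/259348 302421/259348; 302421/259348 986211/259348]
step 2: x̄ = F·x = [189048/64837, -58297/259348]
step 2: P̄ = F·P·Fᵀ + Q = [4239651/64837 -966474/64837; -966474/64837 2023603/259348]
step 2: y = z − H·x̄ = [-2586221/259348]
step 2: S = H·P̄·Hᵀ + R = [178883807/259348]
step 2: K = P̄·Hᵀ·S⁻¹ = [54741708/178883807; -13621291/178883807]
step 2: x' = x̄ + K·y = [-24305763/178883807, 95621634/178883807]
step 2: P' = (I − K·H)·P̄ = [142530693/178883807 208625247/178883807; 208625247/178883807 680360905/178883807]

step 0: x' = [165/289, 1/17], P' = [273/289 27/17; 27/17 5]
step 1: x' = [193767/259348, 58297/259348], P' = [206787/259348 302421/259348; 302421/259348 986211/259348]
step 2: x' = [-24305763/178883807, 95621634/178883807], P' = [142530693/178883807 208625247/178883807; 208625247/178883807 680360905/178883807]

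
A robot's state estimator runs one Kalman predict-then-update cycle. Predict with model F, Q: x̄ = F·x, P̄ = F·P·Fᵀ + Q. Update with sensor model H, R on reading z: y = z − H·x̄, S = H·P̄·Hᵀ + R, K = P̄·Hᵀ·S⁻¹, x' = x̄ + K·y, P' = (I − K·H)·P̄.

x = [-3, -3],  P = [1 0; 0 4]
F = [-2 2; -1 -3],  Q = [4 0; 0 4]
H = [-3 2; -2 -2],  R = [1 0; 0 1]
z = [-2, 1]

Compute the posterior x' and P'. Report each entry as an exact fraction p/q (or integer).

x̄ = F·x = [0, 12]
P̄ = F·P·Fᵀ + Q = [24 -22; -22 41]
y = z − H·x̄ = [-26, 25]
S = H·P̄·Hᵀ + R = [645 -64; -64 85]
K = P̄·Hᵀ·S⁻¹ = [-10116/50729 -10004/50729; 10148/50729 -15038/50729]
x' = x̄ + K·y = [12916/50729, -31050/50729]
P' = (I − K·H)·P̄ = [4024/50729 978/50729; 978/50729 6541/50729]

x' = [12916/50729, -31050/50729]
P' = [4024/50729 978/50729; 978/50729 6541/50729]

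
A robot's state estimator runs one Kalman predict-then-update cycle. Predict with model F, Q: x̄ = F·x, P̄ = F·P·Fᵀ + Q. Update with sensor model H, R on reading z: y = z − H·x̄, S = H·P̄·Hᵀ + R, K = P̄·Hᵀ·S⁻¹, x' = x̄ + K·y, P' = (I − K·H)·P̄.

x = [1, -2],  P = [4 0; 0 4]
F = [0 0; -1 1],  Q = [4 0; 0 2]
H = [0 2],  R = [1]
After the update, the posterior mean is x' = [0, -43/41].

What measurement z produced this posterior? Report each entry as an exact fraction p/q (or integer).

z = [-2]

x̄ = F·x = [0, -3]
P̄ = F·P·Fᵀ + Q = [4 0; 0 10]
S = H·P̄·Hᵀ + R = [41]
K = P̄·Hᵀ·S⁻¹ = [0; 20/41]
x' − x̄ = [0, 80/41] = K·y
y = (KᵀK)⁻¹·Kᵀ·(x' − x̄) = [4]
z = y + H·x̄ = [4] + [-6] = [-2]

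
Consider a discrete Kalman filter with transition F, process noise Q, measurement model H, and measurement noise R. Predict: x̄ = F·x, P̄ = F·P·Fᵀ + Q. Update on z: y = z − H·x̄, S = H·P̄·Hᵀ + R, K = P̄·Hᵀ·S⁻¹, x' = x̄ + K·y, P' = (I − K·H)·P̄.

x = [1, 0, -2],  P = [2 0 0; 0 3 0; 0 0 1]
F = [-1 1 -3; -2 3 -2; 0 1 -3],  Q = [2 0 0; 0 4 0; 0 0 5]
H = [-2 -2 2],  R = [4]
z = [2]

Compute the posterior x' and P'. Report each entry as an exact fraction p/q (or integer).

x̄ = F·x = [5, 2, 6]
P̄ = F·P·Fᵀ + Q = [16 19 12; 19 43 15; 12 15 17]
y = z − H·x̄ = [4]
S = H·P̄·Hᵀ + R = [244]
K = P̄·Hᵀ·S⁻¹ = [-23/122; -47/122; -5/61]
x' = x̄ + K·y = [259/61, 28/61, 346/61]
P' = (I − K·H)·P̄ = [447/61 78/61 502/61; 78/61 414/61 445/61; 502/61 445/61 937/61]

x' = [259/61, 28/61, 346/61]
P' = [447/61 78/61 502/61; 78/61 414/61 445/61; 502/61 445/61 937/61]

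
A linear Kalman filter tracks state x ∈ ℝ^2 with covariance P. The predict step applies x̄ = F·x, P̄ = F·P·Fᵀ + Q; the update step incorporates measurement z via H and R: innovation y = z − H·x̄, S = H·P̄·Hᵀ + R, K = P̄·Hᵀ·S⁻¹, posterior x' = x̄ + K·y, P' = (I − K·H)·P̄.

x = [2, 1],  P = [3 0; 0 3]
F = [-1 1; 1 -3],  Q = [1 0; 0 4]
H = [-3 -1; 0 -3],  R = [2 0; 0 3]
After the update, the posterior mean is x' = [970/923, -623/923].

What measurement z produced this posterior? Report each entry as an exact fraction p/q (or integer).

z = [-3, 2]

x̄ = F·x = [-1, -1]
P̄ = F·P·Fᵀ + Q = [7 -12; -12 34]
S = H·P̄·Hᵀ + R = [27 -6; -6 309]
K = P̄·Hᵀ·S⁻¹ = [-285/923 102/923; 2/2769 -914/2769]
x' − x̄ = [1893/923, 300/923] = K·y
y = (KᵀK)⁻¹·Kᵀ·(x' − x̄) = [-7, -1]
z = y + H·x̄ = [-7, -1] + [4, 3] = [-3, 2]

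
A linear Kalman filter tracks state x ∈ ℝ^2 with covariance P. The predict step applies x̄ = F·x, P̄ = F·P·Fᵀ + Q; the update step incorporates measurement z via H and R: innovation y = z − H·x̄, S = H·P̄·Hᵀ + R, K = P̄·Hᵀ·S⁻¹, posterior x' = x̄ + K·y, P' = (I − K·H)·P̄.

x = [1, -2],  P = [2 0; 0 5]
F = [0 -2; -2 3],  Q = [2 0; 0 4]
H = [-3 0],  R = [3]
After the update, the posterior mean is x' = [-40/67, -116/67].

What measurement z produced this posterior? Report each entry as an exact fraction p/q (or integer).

z = [2]

x̄ = F·x = [4, -8]
P̄ = F·P·Fᵀ + Q = [22 -30; -30 57]
S = H·P̄·Hᵀ + R = [201]
K = P̄·Hᵀ·S⁻¹ = [-22/67; 30/67]
x' − x̄ = [-308/67, 420/67] = K·y
y = (KᵀK)⁻¹·Kᵀ·(x' − x̄) = [14]
z = y + H·x̄ = [14] + [-12] = [2]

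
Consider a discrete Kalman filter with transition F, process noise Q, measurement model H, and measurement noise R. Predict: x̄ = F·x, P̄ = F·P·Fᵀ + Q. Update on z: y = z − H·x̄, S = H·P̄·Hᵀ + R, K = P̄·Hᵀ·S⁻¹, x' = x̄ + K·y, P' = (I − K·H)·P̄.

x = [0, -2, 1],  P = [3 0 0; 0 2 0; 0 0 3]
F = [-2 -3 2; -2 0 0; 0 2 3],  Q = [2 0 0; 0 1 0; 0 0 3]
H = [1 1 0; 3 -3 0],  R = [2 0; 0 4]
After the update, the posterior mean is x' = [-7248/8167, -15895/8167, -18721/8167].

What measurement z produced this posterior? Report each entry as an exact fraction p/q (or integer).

x̄ = F·x = [8, 0, -1]
P̄ = F·P·Fᵀ + Q = [44 12 6; 12 13 0; 6 0 38]
S = H·P̄·Hᵀ + R = [83 93; 93 301]
K = P̄·Hᵀ·S⁻¹ = [3964/8167 1380/8167; 3902/8167 -1287/8167; 66/8167 468/8167]
x' − x̄ = [-72584/8167, -15895/8167, -10554/8167] = K·y
y = (KᵀK)⁻¹·Kᵀ·(x' − x̄) = [-11, -21]
z = y + H·x̄ = [-11, -21] + [8, 24] = [-3, 3]

z = [-3, 3]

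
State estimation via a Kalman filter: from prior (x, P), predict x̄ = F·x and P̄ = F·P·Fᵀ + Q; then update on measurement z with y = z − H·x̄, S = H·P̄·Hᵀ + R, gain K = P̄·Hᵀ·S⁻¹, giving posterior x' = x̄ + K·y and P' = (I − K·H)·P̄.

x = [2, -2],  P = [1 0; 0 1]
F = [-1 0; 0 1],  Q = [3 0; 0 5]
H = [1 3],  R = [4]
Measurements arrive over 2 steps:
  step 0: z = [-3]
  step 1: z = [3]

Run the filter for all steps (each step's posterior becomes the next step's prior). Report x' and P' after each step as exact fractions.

step 0: x' = [-52/31, -17/31], P' = [116/31 -36/31; -36/31 24/31]
step 1: x' = [1141/540, 43/180], P' = [11321/2160 -1117/720; -1117/720 209/240]

step 0: x̄ = F·x = [-2, -2]
step 0: P̄ = F·P·Fᵀ + Q = [4 0; 0 6]
step 0: y = z − H·x̄ = [5]
step 0: S = H·P̄·Hᵀ + R = [62]
step 0: K = P̄·Hᵀ·S⁻¹ = [2/31; 9/31]
step 0: x' = x̄ + K·y = [-52/31, -17/31]
step 0: P' = (I − K·H)·P̄ = [116/31 -36/31; -36/31 24/31]
step 1: x̄ = F·x = [52/31, -17/31]
step 1: P̄ = F·P·Fᵀ + Q = [209/31 36/31; 36/31 179/31]
step 1: y = z − H·x̄ = [92/31]
step 1: S = H·P̄·Hᵀ + R = [2160/31]
step 1: K = P̄·Hᵀ·S⁻¹ = [317/2160; 191/720]
step 1: x' = x̄ + K·y = [1141/540, 43/180]
step 1: P' = (I − K·H)·P̄ = [11321/2160 -1117/720; -1117/720 209/240]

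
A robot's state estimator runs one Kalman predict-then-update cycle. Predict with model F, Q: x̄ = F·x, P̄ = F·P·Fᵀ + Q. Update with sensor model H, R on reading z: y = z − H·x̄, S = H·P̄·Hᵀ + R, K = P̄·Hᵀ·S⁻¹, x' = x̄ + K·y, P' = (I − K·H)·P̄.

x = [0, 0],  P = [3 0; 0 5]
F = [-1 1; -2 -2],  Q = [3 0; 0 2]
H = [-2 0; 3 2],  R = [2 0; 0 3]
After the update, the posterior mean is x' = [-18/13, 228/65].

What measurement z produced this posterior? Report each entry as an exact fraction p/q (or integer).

z = [3, 3]

x̄ = F·x = [0, 0]
P̄ = F·P·Fᵀ + Q = [11 -4; -4 34]
S = H·P̄·Hᵀ + R = [46 -50; -50 190]
K = P̄·Hᵀ·S⁻¹ = [-293/624 5/624; 9/13 31/65]
x' − x̄ = [-18/13, 228/65] = K·y
y = (KᵀK)⁻¹·Kᵀ·(x' − x̄) = [3, 3]
z = y + H·x̄ = [3, 3] + [0, 0] = [3, 3]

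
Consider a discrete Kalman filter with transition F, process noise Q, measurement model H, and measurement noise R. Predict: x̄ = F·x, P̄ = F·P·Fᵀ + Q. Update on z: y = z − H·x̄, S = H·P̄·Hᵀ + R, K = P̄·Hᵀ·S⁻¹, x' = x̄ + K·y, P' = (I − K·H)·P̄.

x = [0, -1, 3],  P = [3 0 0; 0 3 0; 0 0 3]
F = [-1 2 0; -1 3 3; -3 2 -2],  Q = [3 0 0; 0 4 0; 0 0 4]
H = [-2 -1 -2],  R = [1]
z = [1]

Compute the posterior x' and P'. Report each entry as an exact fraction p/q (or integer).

x̄ = F·x = [-2, 6, -8]
P̄ = F·P·Fᵀ + Q = [18 21 21; 21 61 9; 21 9 55]
y = z − H·x̄ = [-13]
S = H·P̄·Hᵀ + R = [642]
K = P̄·Hᵀ·S⁻¹ = [-33/214; -121/642; -161/642]
x' = x̄ + K·y = [1/214, 5425/642, -3043/642]
P' = (I − K·H)·P̄ = [585/214 501/214 -819/214; 501/214 24521/642 -13703/642; -819/214 -13703/642 9389/642]

x' = [1/214, 5425/642, -3043/642]
P' = [585/214 501/214 -819/214; 501/214 24521/642 -13703/642; -819/214 -13703/642 9389/642]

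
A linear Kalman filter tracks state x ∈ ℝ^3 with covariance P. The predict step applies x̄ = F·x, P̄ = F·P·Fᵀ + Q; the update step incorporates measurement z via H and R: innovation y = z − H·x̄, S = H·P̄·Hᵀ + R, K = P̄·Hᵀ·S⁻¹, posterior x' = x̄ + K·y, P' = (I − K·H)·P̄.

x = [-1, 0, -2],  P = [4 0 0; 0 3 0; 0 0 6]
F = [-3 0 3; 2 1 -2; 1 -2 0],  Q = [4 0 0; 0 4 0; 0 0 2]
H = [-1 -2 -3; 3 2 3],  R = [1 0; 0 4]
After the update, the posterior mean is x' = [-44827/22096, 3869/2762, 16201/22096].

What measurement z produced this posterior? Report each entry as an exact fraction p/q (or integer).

x̄ = F·x = [-3, 2, -1]
P̄ = F·P·Fᵀ + Q = [94 -60 -12; -60 47 2; -12 2 18]
S = H·P̄·Hᵀ + R = [157 -32; -32 288]
K = P̄·Hᵀ·S⁻¹ = [684/1381 10883/22096; -440/1381 -865/2762; -392/1381 991/22096]
x' − x̄ = [21461/22096, -1655/2762, 38297/22096] = K·y
y = (KᵀK)⁻¹·Kᵀ·(x' − x̄) = [-5, 7]
z = y + H·x̄ = [-5, 7] + [2, -8] = [-3, -1]

z = [-3, -1]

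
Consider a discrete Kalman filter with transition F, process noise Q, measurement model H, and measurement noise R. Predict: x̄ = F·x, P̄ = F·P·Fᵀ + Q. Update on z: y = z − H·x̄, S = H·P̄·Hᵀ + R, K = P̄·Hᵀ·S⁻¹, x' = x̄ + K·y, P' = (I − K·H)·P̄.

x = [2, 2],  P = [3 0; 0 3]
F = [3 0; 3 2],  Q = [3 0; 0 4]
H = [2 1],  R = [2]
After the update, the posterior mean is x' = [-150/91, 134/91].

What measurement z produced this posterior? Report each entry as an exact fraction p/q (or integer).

x̄ = F·x = [6, 10]
P̄ = F·P·Fᵀ + Q = [30 27; 27 43]
S = H·P̄·Hᵀ + R = [273]
K = P̄·Hᵀ·S⁻¹ = [29/91; 97/273]
x' − x̄ = [-696/91, -776/91] = K·y
y = (KᵀK)⁻¹·Kᵀ·(x' − x̄) = [-24]
z = y + H·x̄ = [-24] + [22] = [-2]

z = [-2]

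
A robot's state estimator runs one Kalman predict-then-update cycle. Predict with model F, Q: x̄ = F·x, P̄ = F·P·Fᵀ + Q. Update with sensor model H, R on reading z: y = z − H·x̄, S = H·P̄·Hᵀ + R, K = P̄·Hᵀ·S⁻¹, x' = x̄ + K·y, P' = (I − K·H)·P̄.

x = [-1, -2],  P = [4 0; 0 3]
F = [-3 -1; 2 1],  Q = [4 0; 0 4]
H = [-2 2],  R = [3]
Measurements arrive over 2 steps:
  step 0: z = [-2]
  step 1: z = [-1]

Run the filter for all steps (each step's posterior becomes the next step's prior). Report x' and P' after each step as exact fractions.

step 0: x̄ = F·x = [5, -4]
step 0: P̄ = F·P·Fᵀ + Q = [43 -27; -27 23]
step 0: y = z − H·x̄ = [16]
step 0: S = H·P̄·Hᵀ + R = [483]
step 0: K = P̄·Hᵀ·S⁻¹ = [-20/69; 100/483]
step 0: x' = x̄ + K·y = [25/69, -332/483]
step 0: P' = (I − K·H)·P̄ = [167/69 137/69; 137/69 1109/483]
step 1: x̄ = F·x = [-193/483, 6/161]
step 1: P̄ = F·P·Fᵀ + Q = [19316/483 -4306/161; -4306/161 3851/161]
step 1: y = z − H·x̄ = [-905/483]
step 1: S = H·P̄·Hᵀ + R = [228269/483]
step 1: K = P̄·Hᵀ·S⁻¹ = [-64468/228269; 48942/228269]
step 1: x' = x̄ + K·y = [29581/228269, -83196/228269]
step 1: P' = (I − K·H)·P̄ = [524060/228269 427358/228269; 427358/228269 500771/228269]

step 0: x' = [25/69, -332/483], P' = [167/69 137/69; 137/69 1109/483]
step 1: x' = [29581/228269, -83196/228269], P' = [524060/228269 427358/228269; 427358/228269 500771/228269]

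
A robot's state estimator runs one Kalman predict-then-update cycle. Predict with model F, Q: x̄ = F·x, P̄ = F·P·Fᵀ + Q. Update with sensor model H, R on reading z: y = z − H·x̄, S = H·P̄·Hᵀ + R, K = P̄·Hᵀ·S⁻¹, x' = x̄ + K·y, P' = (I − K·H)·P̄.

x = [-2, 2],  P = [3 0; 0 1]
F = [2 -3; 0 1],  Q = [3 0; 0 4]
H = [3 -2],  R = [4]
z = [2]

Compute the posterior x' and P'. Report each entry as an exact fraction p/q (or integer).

x' = [4/23, -11/23]
P' = [45/23 109/46; 109/46 1019/276]

x̄ = F·x = [-10, 2]
P̄ = F·P·Fᵀ + Q = [24 -3; -3 5]
y = z − H·x̄ = [36]
S = H·P̄·Hᵀ + R = [276]
K = P̄·Hᵀ·S⁻¹ = [13/46; -19/276]
x' = x̄ + K·y = [4/23, -11/23]
P' = (I − K·H)·P̄ = [45/23 109/46; 109/46 1019/276]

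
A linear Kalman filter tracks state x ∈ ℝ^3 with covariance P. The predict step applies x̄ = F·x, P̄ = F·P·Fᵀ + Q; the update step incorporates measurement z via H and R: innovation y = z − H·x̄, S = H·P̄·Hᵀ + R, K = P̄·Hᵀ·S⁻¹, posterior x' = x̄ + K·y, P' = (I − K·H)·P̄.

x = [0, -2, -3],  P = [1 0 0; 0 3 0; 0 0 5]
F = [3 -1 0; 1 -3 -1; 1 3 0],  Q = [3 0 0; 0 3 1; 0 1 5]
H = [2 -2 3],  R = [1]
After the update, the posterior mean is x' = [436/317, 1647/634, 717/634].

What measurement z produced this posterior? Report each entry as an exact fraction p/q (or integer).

x̄ = F·x = [2, 9, -6]
P̄ = F·P·Fᵀ + Q = [15 12 -6; 12 36 -25; -6 -25 33]
S = H·P̄·Hᵀ + R = [634]
K = P̄·Hᵀ·S⁻¹ = [-6/317; -123/634; 137/634]
x' − x̄ = [-198/317, -4059/634, 4521/634] = K·y
y = (KᵀK)⁻¹·Kᵀ·(x' − x̄) = [33]
z = y + H·x̄ = [33] + [-32] = [1]

z = [1]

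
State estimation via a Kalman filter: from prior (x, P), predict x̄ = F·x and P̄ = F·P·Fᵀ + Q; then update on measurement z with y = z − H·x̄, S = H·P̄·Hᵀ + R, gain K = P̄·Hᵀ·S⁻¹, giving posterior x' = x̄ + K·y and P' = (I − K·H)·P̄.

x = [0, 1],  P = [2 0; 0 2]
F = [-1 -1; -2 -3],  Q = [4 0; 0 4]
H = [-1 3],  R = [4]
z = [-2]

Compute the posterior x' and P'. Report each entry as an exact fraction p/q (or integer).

x̄ = F·x = [-1, -3]
P̄ = F·P·Fᵀ + Q = [8 10; 10 30]
y = z − H·x̄ = [6]
S = H·P̄·Hᵀ + R = [222]
K = P̄·Hᵀ·S⁻¹ = [11/111; 40/111]
x' = x̄ + K·y = [-15/37, -31/37]
P' = (I − K·H)·P̄ = [646/111 230/111; 230/111 130/111]

x' = [-15/37, -31/37]
P' = [646/111 230/111; 230/111 130/111]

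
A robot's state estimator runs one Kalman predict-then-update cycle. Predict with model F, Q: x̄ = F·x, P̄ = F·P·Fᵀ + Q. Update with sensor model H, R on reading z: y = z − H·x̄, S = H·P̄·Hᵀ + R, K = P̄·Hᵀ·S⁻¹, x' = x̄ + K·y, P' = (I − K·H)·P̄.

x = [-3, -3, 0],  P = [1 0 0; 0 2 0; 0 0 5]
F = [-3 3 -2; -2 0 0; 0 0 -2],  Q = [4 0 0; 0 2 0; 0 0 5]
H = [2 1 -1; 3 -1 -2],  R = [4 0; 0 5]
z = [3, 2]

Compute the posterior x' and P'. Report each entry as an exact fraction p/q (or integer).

x̄ = F·x = [0, 6, 0]
P̄ = F·P·Fᵀ + Q = [51 6 20; 6 6 0; 20 0 25]
y = z − H·x̄ = [-3, 8]
S = H·P̄·Hᵀ + R = [183 216; 216 294]
K = P̄·Hᵀ·S⁻¹ = [460/1191 191/2382; 150/397 -94/397; 125/397 -235/1191]
x' = x̄ + K·y = [-616/1191, 1180/397, -3005/1191]
P' = (I − K·H)·P̄ = [6695/794 -760/397 15965/1191; -760/397 810/397 -1310/397; 15965/1191 -1310/397 26500/1191]

x' = [-616/1191, 1180/397, -3005/1191]
P' = [6695/794 -760/397 15965/1191; -760/397 810/397 -1310/397; 15965/1191 -1310/397 26500/1191]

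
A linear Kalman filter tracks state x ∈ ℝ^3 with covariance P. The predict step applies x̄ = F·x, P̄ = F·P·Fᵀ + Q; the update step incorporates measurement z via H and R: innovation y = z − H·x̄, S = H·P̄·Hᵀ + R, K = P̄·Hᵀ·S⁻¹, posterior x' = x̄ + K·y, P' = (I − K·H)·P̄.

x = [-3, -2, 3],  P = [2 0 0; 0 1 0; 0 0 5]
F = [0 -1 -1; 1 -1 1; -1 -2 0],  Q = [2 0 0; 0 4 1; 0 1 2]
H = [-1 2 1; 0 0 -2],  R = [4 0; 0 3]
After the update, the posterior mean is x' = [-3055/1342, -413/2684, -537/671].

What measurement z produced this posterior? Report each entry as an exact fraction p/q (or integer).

x̄ = F·x = [-1, 2, 7]
P̄ = F·P·Fᵀ + Q = [8 -4 2; -4 12 1; 2 1 8]
S = H·P̄·Hᵀ + R = [84 -16; -16 35]
K = P̄·Hᵀ·S⁻¹ = [-277/1342 -140/671; 983/2684 74/671; 6/671 -304/671]
x' − x̄ = [-1713/1342, -5781/2684, -5234/671] = K·y
y = (KᵀK)⁻¹·Kᵀ·(x' − x̄) = [-11, 17]
z = y + H·x̄ = [-11, 17] + [12, -14] = [1, 3]

z = [1, 3]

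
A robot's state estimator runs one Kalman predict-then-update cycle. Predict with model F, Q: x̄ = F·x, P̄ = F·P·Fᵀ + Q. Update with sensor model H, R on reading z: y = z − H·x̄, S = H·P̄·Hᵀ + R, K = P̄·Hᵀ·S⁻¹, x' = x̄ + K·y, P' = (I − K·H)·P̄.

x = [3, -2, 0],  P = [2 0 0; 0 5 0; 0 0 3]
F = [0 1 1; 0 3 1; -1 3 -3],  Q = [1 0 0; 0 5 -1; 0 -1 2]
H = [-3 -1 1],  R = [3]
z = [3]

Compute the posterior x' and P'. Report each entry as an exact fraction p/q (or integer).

x' = [-2, -6, -9]
P' = [414/215 1062/215 2187/215; 1062/215 6211/215 9181/215; 2187/215 9181/215 15811/215]

x̄ = F·x = [-2, -6, -9]
P̄ = F·P·Fᵀ + Q = [9 18 6; 18 53 35; 6 35 76]
y = z − H·x̄ = [0]
S = H·P̄·Hᵀ + R = [215]
K = P̄·Hᵀ·S⁻¹ = [-39/215; -72/215; 23/215]
x' = x̄ + K·y = [-2, -6, -9]
P' = (I − K·H)·P̄ = [414/215 1062/215 2187/215; 1062/215 6211/215 9181/215; 2187/215 9181/215 15811/215]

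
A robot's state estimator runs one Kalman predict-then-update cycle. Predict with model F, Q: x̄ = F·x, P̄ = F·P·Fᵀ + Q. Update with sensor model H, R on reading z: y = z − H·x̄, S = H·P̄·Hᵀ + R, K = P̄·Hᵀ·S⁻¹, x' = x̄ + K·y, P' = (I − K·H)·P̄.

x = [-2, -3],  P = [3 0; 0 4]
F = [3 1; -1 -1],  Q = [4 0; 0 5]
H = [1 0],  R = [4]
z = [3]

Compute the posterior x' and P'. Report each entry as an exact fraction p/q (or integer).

x' = [23/13, 1]
P' = [140/39 -4/3; -4/3 23/3]

x̄ = F·x = [-9, 5]
P̄ = F·P·Fᵀ + Q = [35 -13; -13 12]
y = z − H·x̄ = [12]
S = H·P̄·Hᵀ + R = [39]
K = P̄·Hᵀ·S⁻¹ = [35/39; -1/3]
x' = x̄ + K·y = [23/13, 1]
P' = (I − K·H)·P̄ = [140/39 -4/3; -4/3 23/3]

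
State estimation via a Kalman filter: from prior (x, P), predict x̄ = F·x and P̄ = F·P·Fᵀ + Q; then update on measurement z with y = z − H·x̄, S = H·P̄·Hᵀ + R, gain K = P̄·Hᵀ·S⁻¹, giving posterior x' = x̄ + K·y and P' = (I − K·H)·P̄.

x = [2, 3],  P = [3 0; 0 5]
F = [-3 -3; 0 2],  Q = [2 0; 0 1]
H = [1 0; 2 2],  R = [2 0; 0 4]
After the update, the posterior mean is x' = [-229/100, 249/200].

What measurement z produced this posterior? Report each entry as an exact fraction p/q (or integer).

x̄ = F·x = [-15, 6]
P̄ = F·P·Fᵀ + Q = [74 -30; -30 21]
S = H·P̄·Hᵀ + R = [76 88; 88 144]
K = P̄·Hᵀ·S⁻¹ = [91/100 11/200; -171/200 159/400]
x' − x̄ = [1271/100, -951/200] = K·y
y = (KᵀK)⁻¹·Kᵀ·(x' − x̄) = [13, 16]
z = y + H·x̄ = [13, 16] + [-15, -18] = [-2, -2]

z = [-2, -2]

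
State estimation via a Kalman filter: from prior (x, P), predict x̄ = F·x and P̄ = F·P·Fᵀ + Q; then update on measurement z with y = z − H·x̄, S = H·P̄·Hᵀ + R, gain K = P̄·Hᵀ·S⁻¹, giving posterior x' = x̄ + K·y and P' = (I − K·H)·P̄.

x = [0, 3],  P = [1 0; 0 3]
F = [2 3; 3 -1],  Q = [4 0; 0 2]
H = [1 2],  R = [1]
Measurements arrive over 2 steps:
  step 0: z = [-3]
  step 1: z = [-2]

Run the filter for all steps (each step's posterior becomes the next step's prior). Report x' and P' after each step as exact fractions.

step 0: x̄ = F·x = [9, -3]
step 0: P̄ = F·P·Fᵀ + Q = [35 -3; -3 14]
step 0: y = z − H·x̄ = [-6]
step 0: S = H·P̄·Hᵀ + R = [80]
step 0: K = P̄·Hᵀ·S⁻¹ = [29/80; 5/16]
step 0: x' = x̄ + K·y = [273/40, -39/8]
step 0: P' = (I − K·H)·P̄ = [1959/80 -193/16; -193/16 99/16]
step 1: x̄ = F·x = [-39/40, 507/20]
step 1: P̄ = F·P·Fᵀ + Q = [1031/80 1757/40; 1757/40 6019/20]
step 1: y = z − H·x̄ = [-2069/40]
step 1: S = H·P̄·Hᵀ + R = [111471/80]
step 1: K = P̄·Hᵀ·S⁻¹ = [8059/111471; 17222/37157]
step 1: x' = x̄ + K·y = [-525536/111471, 51122/37157]
step 1: P' = (I − K·H)·P̄ = [624739/111471 -102780/37157; -102780/37157 60001/37157]

step 0: x' = [273/40, -39/8], P' = [1959/80 -193/16; -193/16 99/16]
step 1: x' = [-525536/111471, 51122/37157], P' = [624739/111471 -102780/37157; -102780/37157 60001/37157]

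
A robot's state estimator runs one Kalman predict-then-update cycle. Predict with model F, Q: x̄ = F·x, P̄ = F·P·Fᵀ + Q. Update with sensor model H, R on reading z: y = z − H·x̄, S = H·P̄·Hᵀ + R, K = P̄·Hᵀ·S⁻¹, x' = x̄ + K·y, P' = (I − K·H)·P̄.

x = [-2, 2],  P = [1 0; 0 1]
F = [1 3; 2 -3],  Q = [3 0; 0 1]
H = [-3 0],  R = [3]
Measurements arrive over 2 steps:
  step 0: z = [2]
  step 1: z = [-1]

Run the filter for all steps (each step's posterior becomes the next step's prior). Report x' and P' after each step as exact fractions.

step 0: x̄ = F·x = [4, -10]
step 0: P̄ = F·P·Fᵀ + Q = [13 -7; -7 14]
step 0: y = z − H·x̄ = [14]
step 0: S = H·P̄·Hᵀ + R = [120]
step 0: K = P̄·Hᵀ·S⁻¹ = [-13/40; 7/40]
step 0: x' = x̄ + K·y = [-11/20, -151/20]
step 0: P' = (I − K·H)·P̄ = [13/40 -7/40; -7/40 413/40]
step 1: x̄ = F·x = [-116/5, 431/20]
step 1: P̄ = F·P·Fᵀ + Q = [476/5 -464/5; -464/5 3893/40]
step 1: y = z − H·x̄ = [-353/5]
step 1: S = H·P̄·Hᵀ + R = [4299/5]
step 1: K = P̄·Hᵀ·S⁻¹ = [-476/1433; 464/1433]
step 1: x' = x̄ + K·y = [360/1433, -7509/5732]
step 1: P' = (I − K·H)·P̄ = [476/1433 -464/1433; -464/1433 82313/11464]

step 0: x' = [-11/20, -151/20], P' = [13/40 -7/40; -7/40 413/40]
step 1: x' = [360/1433, -7509/5732], P' = [476/1433 -464/1433; -464/1433 82313/11464]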